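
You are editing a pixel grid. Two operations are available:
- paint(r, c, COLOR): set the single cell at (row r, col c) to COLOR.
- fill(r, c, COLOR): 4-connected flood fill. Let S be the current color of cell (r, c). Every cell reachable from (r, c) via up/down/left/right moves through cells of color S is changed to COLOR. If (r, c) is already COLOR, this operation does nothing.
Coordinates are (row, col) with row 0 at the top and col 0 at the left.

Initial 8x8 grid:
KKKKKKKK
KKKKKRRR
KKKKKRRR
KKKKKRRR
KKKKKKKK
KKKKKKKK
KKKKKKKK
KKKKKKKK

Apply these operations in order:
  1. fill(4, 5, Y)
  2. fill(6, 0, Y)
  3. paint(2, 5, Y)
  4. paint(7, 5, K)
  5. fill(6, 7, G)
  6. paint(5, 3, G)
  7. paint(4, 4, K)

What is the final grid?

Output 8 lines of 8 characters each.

Answer: GGGGGGGG
GGGGGRRR
GGGGGGRR
GGGGGRRR
GGGGKGGG
GGGGGGGG
GGGGGGGG
GGGGGKGG

Derivation:
After op 1 fill(4,5,Y) [55 cells changed]:
YYYYYYYY
YYYYYRRR
YYYYYRRR
YYYYYRRR
YYYYYYYY
YYYYYYYY
YYYYYYYY
YYYYYYYY
After op 2 fill(6,0,Y) [0 cells changed]:
YYYYYYYY
YYYYYRRR
YYYYYRRR
YYYYYRRR
YYYYYYYY
YYYYYYYY
YYYYYYYY
YYYYYYYY
After op 3 paint(2,5,Y):
YYYYYYYY
YYYYYRRR
YYYYYYRR
YYYYYRRR
YYYYYYYY
YYYYYYYY
YYYYYYYY
YYYYYYYY
After op 4 paint(7,5,K):
YYYYYYYY
YYYYYRRR
YYYYYYRR
YYYYYRRR
YYYYYYYY
YYYYYYYY
YYYYYYYY
YYYYYKYY
After op 5 fill(6,7,G) [55 cells changed]:
GGGGGGGG
GGGGGRRR
GGGGGGRR
GGGGGRRR
GGGGGGGG
GGGGGGGG
GGGGGGGG
GGGGGKGG
After op 6 paint(5,3,G):
GGGGGGGG
GGGGGRRR
GGGGGGRR
GGGGGRRR
GGGGGGGG
GGGGGGGG
GGGGGGGG
GGGGGKGG
After op 7 paint(4,4,K):
GGGGGGGG
GGGGGRRR
GGGGGGRR
GGGGGRRR
GGGGKGGG
GGGGGGGG
GGGGGGGG
GGGGGKGG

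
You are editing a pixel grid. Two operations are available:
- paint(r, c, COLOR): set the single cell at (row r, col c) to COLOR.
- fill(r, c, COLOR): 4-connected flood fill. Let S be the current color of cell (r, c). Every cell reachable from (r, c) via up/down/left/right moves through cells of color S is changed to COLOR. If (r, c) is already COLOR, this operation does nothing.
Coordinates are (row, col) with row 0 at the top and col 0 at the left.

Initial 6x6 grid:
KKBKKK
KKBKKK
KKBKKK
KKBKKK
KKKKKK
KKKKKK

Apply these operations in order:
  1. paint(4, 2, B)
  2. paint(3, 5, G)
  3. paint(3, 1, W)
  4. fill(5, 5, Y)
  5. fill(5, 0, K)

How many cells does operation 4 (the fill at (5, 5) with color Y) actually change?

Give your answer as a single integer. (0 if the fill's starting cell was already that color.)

Answer: 29

Derivation:
After op 1 paint(4,2,B):
KKBKKK
KKBKKK
KKBKKK
KKBKKK
KKBKKK
KKKKKK
After op 2 paint(3,5,G):
KKBKKK
KKBKKK
KKBKKK
KKBKKG
KKBKKK
KKKKKK
After op 3 paint(3,1,W):
KKBKKK
KKBKKK
KKBKKK
KWBKKG
KKBKKK
KKKKKK
After op 4 fill(5,5,Y) [29 cells changed]:
YYBYYY
YYBYYY
YYBYYY
YWBYYG
YYBYYY
YYYYYY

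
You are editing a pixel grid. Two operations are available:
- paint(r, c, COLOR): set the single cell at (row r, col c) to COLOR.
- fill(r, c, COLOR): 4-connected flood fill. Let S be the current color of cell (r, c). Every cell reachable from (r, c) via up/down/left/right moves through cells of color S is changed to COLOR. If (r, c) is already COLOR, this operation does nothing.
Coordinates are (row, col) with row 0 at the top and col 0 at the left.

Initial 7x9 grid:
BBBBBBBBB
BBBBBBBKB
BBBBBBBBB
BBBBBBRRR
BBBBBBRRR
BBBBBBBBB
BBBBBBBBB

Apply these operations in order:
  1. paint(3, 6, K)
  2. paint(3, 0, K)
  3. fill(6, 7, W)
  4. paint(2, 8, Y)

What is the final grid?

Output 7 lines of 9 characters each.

Answer: WWWWWWWWW
WWWWWWWKW
WWWWWWWWY
KWWWWWKRR
WWWWWWRRR
WWWWWWWWW
WWWWWWWWW

Derivation:
After op 1 paint(3,6,K):
BBBBBBBBB
BBBBBBBKB
BBBBBBBBB
BBBBBBKRR
BBBBBBRRR
BBBBBBBBB
BBBBBBBBB
After op 2 paint(3,0,K):
BBBBBBBBB
BBBBBBBKB
BBBBBBBBB
KBBBBBKRR
BBBBBBRRR
BBBBBBBBB
BBBBBBBBB
After op 3 fill(6,7,W) [55 cells changed]:
WWWWWWWWW
WWWWWWWKW
WWWWWWWWW
KWWWWWKRR
WWWWWWRRR
WWWWWWWWW
WWWWWWWWW
After op 4 paint(2,8,Y):
WWWWWWWWW
WWWWWWWKW
WWWWWWWWY
KWWWWWKRR
WWWWWWRRR
WWWWWWWWW
WWWWWWWWW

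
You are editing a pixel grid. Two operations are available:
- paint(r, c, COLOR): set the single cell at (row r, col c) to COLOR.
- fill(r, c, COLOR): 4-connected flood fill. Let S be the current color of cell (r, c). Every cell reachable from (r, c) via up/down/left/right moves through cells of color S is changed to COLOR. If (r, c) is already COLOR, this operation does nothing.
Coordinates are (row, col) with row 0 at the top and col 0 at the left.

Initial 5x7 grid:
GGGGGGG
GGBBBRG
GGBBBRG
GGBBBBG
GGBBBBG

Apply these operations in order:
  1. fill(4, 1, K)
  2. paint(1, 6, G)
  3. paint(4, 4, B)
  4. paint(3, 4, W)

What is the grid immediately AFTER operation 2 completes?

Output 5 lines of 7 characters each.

Answer: KKKKKKK
KKBBBRG
KKBBBRK
KKBBBBK
KKBBBBK

Derivation:
After op 1 fill(4,1,K) [19 cells changed]:
KKKKKKK
KKBBBRK
KKBBBRK
KKBBBBK
KKBBBBK
After op 2 paint(1,6,G):
KKKKKKK
KKBBBRG
KKBBBRK
KKBBBBK
KKBBBBK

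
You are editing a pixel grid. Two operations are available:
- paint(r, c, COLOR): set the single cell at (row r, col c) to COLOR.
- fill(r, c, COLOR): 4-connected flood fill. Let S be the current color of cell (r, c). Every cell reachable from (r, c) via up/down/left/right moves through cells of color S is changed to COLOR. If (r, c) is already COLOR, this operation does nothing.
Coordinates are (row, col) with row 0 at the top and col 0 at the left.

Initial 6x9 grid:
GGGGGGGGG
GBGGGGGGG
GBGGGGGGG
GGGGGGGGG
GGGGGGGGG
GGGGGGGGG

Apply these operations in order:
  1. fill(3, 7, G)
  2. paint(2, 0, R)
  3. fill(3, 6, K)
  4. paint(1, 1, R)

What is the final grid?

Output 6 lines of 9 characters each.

Answer: KKKKKKKKK
KRKKKKKKK
RBKKKKKKK
KKKKKKKKK
KKKKKKKKK
KKKKKKKKK

Derivation:
After op 1 fill(3,7,G) [0 cells changed]:
GGGGGGGGG
GBGGGGGGG
GBGGGGGGG
GGGGGGGGG
GGGGGGGGG
GGGGGGGGG
After op 2 paint(2,0,R):
GGGGGGGGG
GBGGGGGGG
RBGGGGGGG
GGGGGGGGG
GGGGGGGGG
GGGGGGGGG
After op 3 fill(3,6,K) [51 cells changed]:
KKKKKKKKK
KBKKKKKKK
RBKKKKKKK
KKKKKKKKK
KKKKKKKKK
KKKKKKKKK
After op 4 paint(1,1,R):
KKKKKKKKK
KRKKKKKKK
RBKKKKKKK
KKKKKKKKK
KKKKKKKKK
KKKKKKKKK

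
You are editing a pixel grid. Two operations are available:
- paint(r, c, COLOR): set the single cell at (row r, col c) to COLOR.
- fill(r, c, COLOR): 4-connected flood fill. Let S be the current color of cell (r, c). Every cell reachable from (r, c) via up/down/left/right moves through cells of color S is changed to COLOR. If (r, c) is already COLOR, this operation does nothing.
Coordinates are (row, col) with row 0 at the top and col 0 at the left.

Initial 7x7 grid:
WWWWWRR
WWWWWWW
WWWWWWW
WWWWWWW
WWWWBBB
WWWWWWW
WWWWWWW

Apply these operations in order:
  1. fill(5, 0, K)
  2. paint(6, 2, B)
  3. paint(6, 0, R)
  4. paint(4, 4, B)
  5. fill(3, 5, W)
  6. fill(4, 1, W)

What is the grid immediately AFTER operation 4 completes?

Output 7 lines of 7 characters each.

After op 1 fill(5,0,K) [44 cells changed]:
KKKKKRR
KKKKKKK
KKKKKKK
KKKKKKK
KKKKBBB
KKKKKKK
KKKKKKK
After op 2 paint(6,2,B):
KKKKKRR
KKKKKKK
KKKKKKK
KKKKKKK
KKKKBBB
KKKKKKK
KKBKKKK
After op 3 paint(6,0,R):
KKKKKRR
KKKKKKK
KKKKKKK
KKKKKKK
KKKKBBB
KKKKKKK
RKBKKKK
After op 4 paint(4,4,B):
KKKKKRR
KKKKKKK
KKKKKKK
KKKKKKK
KKKKBBB
KKKKKKK
RKBKKKK

Answer: KKKKKRR
KKKKKKK
KKKKKKK
KKKKKKK
KKKKBBB
KKKKKKK
RKBKKKK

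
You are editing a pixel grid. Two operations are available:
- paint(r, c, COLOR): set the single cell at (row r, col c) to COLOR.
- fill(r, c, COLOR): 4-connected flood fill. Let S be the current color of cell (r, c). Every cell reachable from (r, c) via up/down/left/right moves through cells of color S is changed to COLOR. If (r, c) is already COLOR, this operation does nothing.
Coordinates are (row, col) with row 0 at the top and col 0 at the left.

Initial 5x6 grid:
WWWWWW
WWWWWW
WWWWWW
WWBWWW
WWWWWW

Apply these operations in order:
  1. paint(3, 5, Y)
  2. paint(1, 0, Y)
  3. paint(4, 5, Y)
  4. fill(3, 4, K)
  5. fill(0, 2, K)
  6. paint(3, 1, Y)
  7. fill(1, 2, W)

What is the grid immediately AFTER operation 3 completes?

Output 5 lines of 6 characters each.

Answer: WWWWWW
YWWWWW
WWWWWW
WWBWWY
WWWWWY

Derivation:
After op 1 paint(3,5,Y):
WWWWWW
WWWWWW
WWWWWW
WWBWWY
WWWWWW
After op 2 paint(1,0,Y):
WWWWWW
YWWWWW
WWWWWW
WWBWWY
WWWWWW
After op 3 paint(4,5,Y):
WWWWWW
YWWWWW
WWWWWW
WWBWWY
WWWWWY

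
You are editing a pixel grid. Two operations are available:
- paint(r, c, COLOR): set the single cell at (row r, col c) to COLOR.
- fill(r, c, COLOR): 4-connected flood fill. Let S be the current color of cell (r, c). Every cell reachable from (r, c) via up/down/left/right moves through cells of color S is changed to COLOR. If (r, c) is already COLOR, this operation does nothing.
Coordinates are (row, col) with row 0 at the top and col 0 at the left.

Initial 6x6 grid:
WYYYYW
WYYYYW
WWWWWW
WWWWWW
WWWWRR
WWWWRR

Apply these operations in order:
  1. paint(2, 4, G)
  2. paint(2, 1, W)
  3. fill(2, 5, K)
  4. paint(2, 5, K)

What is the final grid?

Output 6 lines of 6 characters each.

Answer: KYYYYK
KYYYYK
KKKKGK
KKKKKK
KKKKRR
KKKKRR

Derivation:
After op 1 paint(2,4,G):
WYYYYW
WYYYYW
WWWWGW
WWWWWW
WWWWRR
WWWWRR
After op 2 paint(2,1,W):
WYYYYW
WYYYYW
WWWWGW
WWWWWW
WWWWRR
WWWWRR
After op 3 fill(2,5,K) [23 cells changed]:
KYYYYK
KYYYYK
KKKKGK
KKKKKK
KKKKRR
KKKKRR
After op 4 paint(2,5,K):
KYYYYK
KYYYYK
KKKKGK
KKKKKK
KKKKRR
KKKKRR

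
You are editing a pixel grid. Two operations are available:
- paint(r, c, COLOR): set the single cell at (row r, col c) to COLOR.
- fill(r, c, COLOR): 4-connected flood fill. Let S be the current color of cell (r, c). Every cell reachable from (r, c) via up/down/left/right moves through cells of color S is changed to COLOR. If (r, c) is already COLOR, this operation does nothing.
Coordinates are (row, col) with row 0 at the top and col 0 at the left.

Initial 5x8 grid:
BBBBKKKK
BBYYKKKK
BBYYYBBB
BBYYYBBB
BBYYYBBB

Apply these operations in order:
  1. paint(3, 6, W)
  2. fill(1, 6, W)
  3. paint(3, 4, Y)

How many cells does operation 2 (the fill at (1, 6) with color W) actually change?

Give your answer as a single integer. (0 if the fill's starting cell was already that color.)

After op 1 paint(3,6,W):
BBBBKKKK
BBYYKKKK
BBYYYBBB
BBYYYBWB
BBYYYBBB
After op 2 fill(1,6,W) [8 cells changed]:
BBBBWWWW
BBYYWWWW
BBYYYBBB
BBYYYBWB
BBYYYBBB

Answer: 8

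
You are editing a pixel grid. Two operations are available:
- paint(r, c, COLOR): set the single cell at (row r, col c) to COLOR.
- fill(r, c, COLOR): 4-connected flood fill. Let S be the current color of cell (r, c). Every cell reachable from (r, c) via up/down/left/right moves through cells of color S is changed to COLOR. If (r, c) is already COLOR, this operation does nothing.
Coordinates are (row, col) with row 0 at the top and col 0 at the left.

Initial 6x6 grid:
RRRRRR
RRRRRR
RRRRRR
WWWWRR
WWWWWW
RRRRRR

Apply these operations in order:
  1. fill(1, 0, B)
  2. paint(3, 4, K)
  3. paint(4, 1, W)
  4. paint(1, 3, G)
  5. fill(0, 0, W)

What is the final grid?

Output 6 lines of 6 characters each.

After op 1 fill(1,0,B) [20 cells changed]:
BBBBBB
BBBBBB
BBBBBB
WWWWBB
WWWWWW
RRRRRR
After op 2 paint(3,4,K):
BBBBBB
BBBBBB
BBBBBB
WWWWKB
WWWWWW
RRRRRR
After op 3 paint(4,1,W):
BBBBBB
BBBBBB
BBBBBB
WWWWKB
WWWWWW
RRRRRR
After op 4 paint(1,3,G):
BBBBBB
BBBGBB
BBBBBB
WWWWKB
WWWWWW
RRRRRR
After op 5 fill(0,0,W) [18 cells changed]:
WWWWWW
WWWGWW
WWWWWW
WWWWKW
WWWWWW
RRRRRR

Answer: WWWWWW
WWWGWW
WWWWWW
WWWWKW
WWWWWW
RRRRRR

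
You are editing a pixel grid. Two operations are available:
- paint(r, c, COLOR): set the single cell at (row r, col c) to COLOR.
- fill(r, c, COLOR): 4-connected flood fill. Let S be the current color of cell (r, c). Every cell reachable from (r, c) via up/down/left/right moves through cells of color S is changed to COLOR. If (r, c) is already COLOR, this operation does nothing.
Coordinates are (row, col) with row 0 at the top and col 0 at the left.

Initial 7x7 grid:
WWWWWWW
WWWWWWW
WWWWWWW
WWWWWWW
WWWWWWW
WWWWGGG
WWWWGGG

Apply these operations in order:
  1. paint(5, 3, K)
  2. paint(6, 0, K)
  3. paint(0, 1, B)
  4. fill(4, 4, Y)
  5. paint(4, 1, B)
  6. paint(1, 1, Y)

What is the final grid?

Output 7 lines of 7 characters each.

Answer: YBYYYYY
YYYYYYY
YYYYYYY
YYYYYYY
YBYYYYY
YYYKGGG
KYYYGGG

Derivation:
After op 1 paint(5,3,K):
WWWWWWW
WWWWWWW
WWWWWWW
WWWWWWW
WWWWWWW
WWWKGGG
WWWWGGG
After op 2 paint(6,0,K):
WWWWWWW
WWWWWWW
WWWWWWW
WWWWWWW
WWWWWWW
WWWKGGG
KWWWGGG
After op 3 paint(0,1,B):
WBWWWWW
WWWWWWW
WWWWWWW
WWWWWWW
WWWWWWW
WWWKGGG
KWWWGGG
After op 4 fill(4,4,Y) [40 cells changed]:
YBYYYYY
YYYYYYY
YYYYYYY
YYYYYYY
YYYYYYY
YYYKGGG
KYYYGGG
After op 5 paint(4,1,B):
YBYYYYY
YYYYYYY
YYYYYYY
YYYYYYY
YBYYYYY
YYYKGGG
KYYYGGG
After op 6 paint(1,1,Y):
YBYYYYY
YYYYYYY
YYYYYYY
YYYYYYY
YBYYYYY
YYYKGGG
KYYYGGG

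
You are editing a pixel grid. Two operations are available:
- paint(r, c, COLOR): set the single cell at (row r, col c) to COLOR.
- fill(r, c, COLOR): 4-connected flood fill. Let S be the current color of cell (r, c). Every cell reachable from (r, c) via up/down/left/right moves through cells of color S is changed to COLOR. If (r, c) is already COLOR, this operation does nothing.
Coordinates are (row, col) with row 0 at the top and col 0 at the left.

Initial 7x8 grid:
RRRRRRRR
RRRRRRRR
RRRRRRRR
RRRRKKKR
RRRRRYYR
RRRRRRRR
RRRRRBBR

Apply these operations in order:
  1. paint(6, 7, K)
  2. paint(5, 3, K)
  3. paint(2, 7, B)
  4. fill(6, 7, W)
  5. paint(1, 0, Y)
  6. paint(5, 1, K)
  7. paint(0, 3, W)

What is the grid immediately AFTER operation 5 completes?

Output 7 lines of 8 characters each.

Answer: RRRRRRRR
YRRRRRRR
RRRRRRRB
RRRRKKKR
RRRRRYYR
RRRKRRRR
RRRRRBBW

Derivation:
After op 1 paint(6,7,K):
RRRRRRRR
RRRRRRRR
RRRRRRRR
RRRRKKKR
RRRRRYYR
RRRRRRRR
RRRRRBBK
After op 2 paint(5,3,K):
RRRRRRRR
RRRRRRRR
RRRRRRRR
RRRRKKKR
RRRRRYYR
RRRKRRRR
RRRRRBBK
After op 3 paint(2,7,B):
RRRRRRRR
RRRRRRRR
RRRRRRRB
RRRRKKKR
RRRRRYYR
RRRKRRRR
RRRRRBBK
After op 4 fill(6,7,W) [1 cells changed]:
RRRRRRRR
RRRRRRRR
RRRRRRRB
RRRRKKKR
RRRRRYYR
RRRKRRRR
RRRRRBBW
After op 5 paint(1,0,Y):
RRRRRRRR
YRRRRRRR
RRRRRRRB
RRRRKKKR
RRRRRYYR
RRRKRRRR
RRRRRBBW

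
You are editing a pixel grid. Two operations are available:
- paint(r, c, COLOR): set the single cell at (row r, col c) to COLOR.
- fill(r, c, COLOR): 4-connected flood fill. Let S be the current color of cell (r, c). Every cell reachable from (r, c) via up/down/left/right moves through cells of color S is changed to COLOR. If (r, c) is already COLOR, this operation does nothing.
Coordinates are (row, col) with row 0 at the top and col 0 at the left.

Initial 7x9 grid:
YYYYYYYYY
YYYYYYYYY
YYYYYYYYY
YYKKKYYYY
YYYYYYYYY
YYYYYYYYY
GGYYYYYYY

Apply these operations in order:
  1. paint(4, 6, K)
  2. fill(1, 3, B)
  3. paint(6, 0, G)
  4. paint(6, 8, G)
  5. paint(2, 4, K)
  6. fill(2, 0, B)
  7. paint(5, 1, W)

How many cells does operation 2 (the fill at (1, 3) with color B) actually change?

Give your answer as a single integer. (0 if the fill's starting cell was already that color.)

Answer: 57

Derivation:
After op 1 paint(4,6,K):
YYYYYYYYY
YYYYYYYYY
YYYYYYYYY
YYKKKYYYY
YYYYYYKYY
YYYYYYYYY
GGYYYYYYY
After op 2 fill(1,3,B) [57 cells changed]:
BBBBBBBBB
BBBBBBBBB
BBBBBBBBB
BBKKKBBBB
BBBBBBKBB
BBBBBBBBB
GGBBBBBBB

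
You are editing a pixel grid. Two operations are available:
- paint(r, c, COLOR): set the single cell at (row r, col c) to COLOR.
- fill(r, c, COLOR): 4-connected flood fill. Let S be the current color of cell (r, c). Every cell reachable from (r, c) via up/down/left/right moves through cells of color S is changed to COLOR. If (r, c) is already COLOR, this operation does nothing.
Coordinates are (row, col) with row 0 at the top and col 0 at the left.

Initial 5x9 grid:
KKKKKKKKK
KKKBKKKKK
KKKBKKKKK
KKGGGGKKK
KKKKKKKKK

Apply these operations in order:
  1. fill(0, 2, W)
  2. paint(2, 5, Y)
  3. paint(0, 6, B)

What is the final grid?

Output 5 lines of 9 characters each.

Answer: WWWWWWBWW
WWWBWWWWW
WWWBWYWWW
WWGGGGWWW
WWWWWWWWW

Derivation:
After op 1 fill(0,2,W) [39 cells changed]:
WWWWWWWWW
WWWBWWWWW
WWWBWWWWW
WWGGGGWWW
WWWWWWWWW
After op 2 paint(2,5,Y):
WWWWWWWWW
WWWBWWWWW
WWWBWYWWW
WWGGGGWWW
WWWWWWWWW
After op 3 paint(0,6,B):
WWWWWWBWW
WWWBWWWWW
WWWBWYWWW
WWGGGGWWW
WWWWWWWWW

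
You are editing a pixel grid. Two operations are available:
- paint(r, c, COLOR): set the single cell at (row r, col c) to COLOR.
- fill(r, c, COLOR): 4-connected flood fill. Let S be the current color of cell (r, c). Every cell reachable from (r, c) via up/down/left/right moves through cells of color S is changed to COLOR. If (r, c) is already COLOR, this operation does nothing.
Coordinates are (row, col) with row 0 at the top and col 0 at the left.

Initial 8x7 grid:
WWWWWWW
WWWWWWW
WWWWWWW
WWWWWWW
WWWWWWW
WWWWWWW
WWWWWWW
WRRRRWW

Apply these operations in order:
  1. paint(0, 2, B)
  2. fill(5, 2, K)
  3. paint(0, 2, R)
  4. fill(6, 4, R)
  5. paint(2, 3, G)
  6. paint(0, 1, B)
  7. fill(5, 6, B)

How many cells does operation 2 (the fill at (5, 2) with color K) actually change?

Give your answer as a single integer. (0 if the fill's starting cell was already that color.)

Answer: 51

Derivation:
After op 1 paint(0,2,B):
WWBWWWW
WWWWWWW
WWWWWWW
WWWWWWW
WWWWWWW
WWWWWWW
WWWWWWW
WRRRRWW
After op 2 fill(5,2,K) [51 cells changed]:
KKBKKKK
KKKKKKK
KKKKKKK
KKKKKKK
KKKKKKK
KKKKKKK
KKKKKKK
KRRRRKK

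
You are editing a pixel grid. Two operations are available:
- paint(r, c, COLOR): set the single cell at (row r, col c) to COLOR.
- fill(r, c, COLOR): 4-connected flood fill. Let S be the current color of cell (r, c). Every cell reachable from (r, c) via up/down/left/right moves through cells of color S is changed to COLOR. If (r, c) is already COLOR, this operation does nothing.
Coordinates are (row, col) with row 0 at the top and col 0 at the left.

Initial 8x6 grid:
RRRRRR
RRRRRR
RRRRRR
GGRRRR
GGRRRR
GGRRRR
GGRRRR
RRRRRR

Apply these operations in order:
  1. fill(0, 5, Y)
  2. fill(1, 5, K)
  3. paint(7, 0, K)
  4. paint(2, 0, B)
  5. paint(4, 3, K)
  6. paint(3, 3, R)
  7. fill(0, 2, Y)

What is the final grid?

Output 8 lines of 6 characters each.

Answer: YYYYYY
YYYYYY
BYYYYY
GGYRYY
GGYYYY
GGYYYY
GGYYYY
YYYYYY

Derivation:
After op 1 fill(0,5,Y) [40 cells changed]:
YYYYYY
YYYYYY
YYYYYY
GGYYYY
GGYYYY
GGYYYY
GGYYYY
YYYYYY
After op 2 fill(1,5,K) [40 cells changed]:
KKKKKK
KKKKKK
KKKKKK
GGKKKK
GGKKKK
GGKKKK
GGKKKK
KKKKKK
After op 3 paint(7,0,K):
KKKKKK
KKKKKK
KKKKKK
GGKKKK
GGKKKK
GGKKKK
GGKKKK
KKKKKK
After op 4 paint(2,0,B):
KKKKKK
KKKKKK
BKKKKK
GGKKKK
GGKKKK
GGKKKK
GGKKKK
KKKKKK
After op 5 paint(4,3,K):
KKKKKK
KKKKKK
BKKKKK
GGKKKK
GGKKKK
GGKKKK
GGKKKK
KKKKKK
After op 6 paint(3,3,R):
KKKKKK
KKKKKK
BKKKKK
GGKRKK
GGKKKK
GGKKKK
GGKKKK
KKKKKK
After op 7 fill(0,2,Y) [38 cells changed]:
YYYYYY
YYYYYY
BYYYYY
GGYRYY
GGYYYY
GGYYYY
GGYYYY
YYYYYY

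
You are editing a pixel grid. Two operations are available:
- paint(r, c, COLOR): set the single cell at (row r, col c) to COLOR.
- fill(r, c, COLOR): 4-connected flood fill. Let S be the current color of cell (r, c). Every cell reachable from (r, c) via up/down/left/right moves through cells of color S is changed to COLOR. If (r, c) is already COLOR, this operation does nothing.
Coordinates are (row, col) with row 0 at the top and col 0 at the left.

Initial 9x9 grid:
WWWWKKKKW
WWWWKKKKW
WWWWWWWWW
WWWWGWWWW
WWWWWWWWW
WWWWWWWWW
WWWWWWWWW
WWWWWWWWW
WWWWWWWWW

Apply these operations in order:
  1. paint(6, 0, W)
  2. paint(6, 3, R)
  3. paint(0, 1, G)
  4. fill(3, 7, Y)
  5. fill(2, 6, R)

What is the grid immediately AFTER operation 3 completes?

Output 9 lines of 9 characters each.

Answer: WGWWKKKKW
WWWWKKKKW
WWWWWWWWW
WWWWGWWWW
WWWWWWWWW
WWWWWWWWW
WWWRWWWWW
WWWWWWWWW
WWWWWWWWW

Derivation:
After op 1 paint(6,0,W):
WWWWKKKKW
WWWWKKKKW
WWWWWWWWW
WWWWGWWWW
WWWWWWWWW
WWWWWWWWW
WWWWWWWWW
WWWWWWWWW
WWWWWWWWW
After op 2 paint(6,3,R):
WWWWKKKKW
WWWWKKKKW
WWWWWWWWW
WWWWGWWWW
WWWWWWWWW
WWWWWWWWW
WWWRWWWWW
WWWWWWWWW
WWWWWWWWW
After op 3 paint(0,1,G):
WGWWKKKKW
WWWWKKKKW
WWWWWWWWW
WWWWGWWWW
WWWWWWWWW
WWWWWWWWW
WWWRWWWWW
WWWWWWWWW
WWWWWWWWW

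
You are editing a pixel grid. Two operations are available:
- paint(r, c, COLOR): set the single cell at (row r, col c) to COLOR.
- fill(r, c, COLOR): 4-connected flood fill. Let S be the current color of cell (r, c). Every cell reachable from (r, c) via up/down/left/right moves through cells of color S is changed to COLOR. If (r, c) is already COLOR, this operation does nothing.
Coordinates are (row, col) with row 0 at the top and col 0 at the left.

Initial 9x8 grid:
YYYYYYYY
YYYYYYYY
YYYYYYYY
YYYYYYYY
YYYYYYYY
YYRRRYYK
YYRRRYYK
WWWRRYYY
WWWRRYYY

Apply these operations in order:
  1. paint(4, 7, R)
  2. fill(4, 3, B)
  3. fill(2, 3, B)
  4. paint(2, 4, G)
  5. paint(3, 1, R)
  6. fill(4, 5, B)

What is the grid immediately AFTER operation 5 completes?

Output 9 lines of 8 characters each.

After op 1 paint(4,7,R):
YYYYYYYY
YYYYYYYY
YYYYYYYY
YYYYYYYY
YYYYYYYR
YYRRRYYK
YYRRRYYK
WWWRRYYY
WWWRRYYY
After op 2 fill(4,3,B) [53 cells changed]:
BBBBBBBB
BBBBBBBB
BBBBBBBB
BBBBBBBB
BBBBBBBR
BBRRRBBK
BBRRRBBK
WWWRRBBB
WWWRRBBB
After op 3 fill(2,3,B) [0 cells changed]:
BBBBBBBB
BBBBBBBB
BBBBBBBB
BBBBBBBB
BBBBBBBR
BBRRRBBK
BBRRRBBK
WWWRRBBB
WWWRRBBB
After op 4 paint(2,4,G):
BBBBBBBB
BBBBBBBB
BBBBGBBB
BBBBBBBB
BBBBBBBR
BBRRRBBK
BBRRRBBK
WWWRRBBB
WWWRRBBB
After op 5 paint(3,1,R):
BBBBBBBB
BBBBBBBB
BBBBGBBB
BRBBBBBB
BBBBBBBR
BBRRRBBK
BBRRRBBK
WWWRRBBB
WWWRRBBB

Answer: BBBBBBBB
BBBBBBBB
BBBBGBBB
BRBBBBBB
BBBBBBBR
BBRRRBBK
BBRRRBBK
WWWRRBBB
WWWRRBBB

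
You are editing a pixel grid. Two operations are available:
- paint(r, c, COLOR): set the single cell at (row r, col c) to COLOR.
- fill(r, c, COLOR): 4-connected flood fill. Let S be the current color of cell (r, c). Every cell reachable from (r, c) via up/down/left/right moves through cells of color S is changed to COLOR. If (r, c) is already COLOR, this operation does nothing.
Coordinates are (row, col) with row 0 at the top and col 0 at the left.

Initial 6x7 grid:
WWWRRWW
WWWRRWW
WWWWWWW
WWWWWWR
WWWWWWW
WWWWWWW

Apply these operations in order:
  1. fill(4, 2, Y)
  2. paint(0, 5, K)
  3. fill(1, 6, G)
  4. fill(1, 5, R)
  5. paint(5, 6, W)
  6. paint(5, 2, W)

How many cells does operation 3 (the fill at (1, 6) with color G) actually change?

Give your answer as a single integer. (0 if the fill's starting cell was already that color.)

Answer: 36

Derivation:
After op 1 fill(4,2,Y) [37 cells changed]:
YYYRRYY
YYYRRYY
YYYYYYY
YYYYYYR
YYYYYYY
YYYYYYY
After op 2 paint(0,5,K):
YYYRRKY
YYYRRYY
YYYYYYY
YYYYYYR
YYYYYYY
YYYYYYY
After op 3 fill(1,6,G) [36 cells changed]:
GGGRRKG
GGGRRGG
GGGGGGG
GGGGGGR
GGGGGGG
GGGGGGG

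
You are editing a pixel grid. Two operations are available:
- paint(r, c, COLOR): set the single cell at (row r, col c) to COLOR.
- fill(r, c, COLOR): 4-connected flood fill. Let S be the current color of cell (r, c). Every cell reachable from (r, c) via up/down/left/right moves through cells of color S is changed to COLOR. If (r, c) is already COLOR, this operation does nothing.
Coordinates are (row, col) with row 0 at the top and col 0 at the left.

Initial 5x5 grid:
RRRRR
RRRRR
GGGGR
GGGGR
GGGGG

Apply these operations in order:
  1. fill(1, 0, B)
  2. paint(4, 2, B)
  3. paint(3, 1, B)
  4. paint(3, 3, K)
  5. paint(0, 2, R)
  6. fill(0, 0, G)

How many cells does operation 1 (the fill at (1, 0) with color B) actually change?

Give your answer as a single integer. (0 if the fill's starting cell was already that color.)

Answer: 12

Derivation:
After op 1 fill(1,0,B) [12 cells changed]:
BBBBB
BBBBB
GGGGB
GGGGB
GGGGG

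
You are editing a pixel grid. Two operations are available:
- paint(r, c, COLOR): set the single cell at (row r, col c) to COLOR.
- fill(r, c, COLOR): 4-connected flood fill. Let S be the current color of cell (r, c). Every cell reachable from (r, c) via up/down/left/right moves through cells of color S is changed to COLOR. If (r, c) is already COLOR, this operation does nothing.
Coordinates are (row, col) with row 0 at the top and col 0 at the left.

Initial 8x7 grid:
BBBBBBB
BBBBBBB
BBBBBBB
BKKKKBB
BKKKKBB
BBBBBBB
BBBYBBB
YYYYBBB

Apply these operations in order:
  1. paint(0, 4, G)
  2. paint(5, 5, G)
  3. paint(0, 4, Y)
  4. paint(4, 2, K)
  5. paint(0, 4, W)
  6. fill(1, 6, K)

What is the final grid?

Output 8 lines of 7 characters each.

After op 1 paint(0,4,G):
BBBBGBB
BBBBBBB
BBBBBBB
BKKKKBB
BKKKKBB
BBBBBBB
BBBYBBB
YYYYBBB
After op 2 paint(5,5,G):
BBBBGBB
BBBBBBB
BBBBBBB
BKKKKBB
BKKKKBB
BBBBBGB
BBBYBBB
YYYYBBB
After op 3 paint(0,4,Y):
BBBBYBB
BBBBBBB
BBBBBBB
BKKKKBB
BKKKKBB
BBBBBGB
BBBYBBB
YYYYBBB
After op 4 paint(4,2,K):
BBBBYBB
BBBBBBB
BBBBBBB
BKKKKBB
BKKKKBB
BBBBBGB
BBBYBBB
YYYYBBB
After op 5 paint(0,4,W):
BBBBWBB
BBBBBBB
BBBBBBB
BKKKKBB
BKKKKBB
BBBBBGB
BBBYBBB
YYYYBBB
After op 6 fill(1,6,K) [41 cells changed]:
KKKKWKK
KKKKKKK
KKKKKKK
KKKKKKK
KKKKKKK
KKKKKGK
KKKYKKK
YYYYKKK

Answer: KKKKWKK
KKKKKKK
KKKKKKK
KKKKKKK
KKKKKKK
KKKKKGK
KKKYKKK
YYYYKKK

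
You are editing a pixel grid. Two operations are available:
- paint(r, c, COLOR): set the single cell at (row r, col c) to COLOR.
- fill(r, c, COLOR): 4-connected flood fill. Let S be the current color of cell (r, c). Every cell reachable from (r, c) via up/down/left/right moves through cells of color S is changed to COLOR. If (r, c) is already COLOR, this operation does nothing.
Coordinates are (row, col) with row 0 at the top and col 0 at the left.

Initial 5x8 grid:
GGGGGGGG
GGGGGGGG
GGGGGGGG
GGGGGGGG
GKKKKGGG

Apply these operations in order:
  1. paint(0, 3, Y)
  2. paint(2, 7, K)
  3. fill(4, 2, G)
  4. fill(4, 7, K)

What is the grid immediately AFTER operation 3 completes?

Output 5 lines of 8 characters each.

Answer: GGGYGGGG
GGGGGGGG
GGGGGGGK
GGGGGGGG
GGGGGGGG

Derivation:
After op 1 paint(0,3,Y):
GGGYGGGG
GGGGGGGG
GGGGGGGG
GGGGGGGG
GKKKKGGG
After op 2 paint(2,7,K):
GGGYGGGG
GGGGGGGG
GGGGGGGK
GGGGGGGG
GKKKKGGG
After op 3 fill(4,2,G) [4 cells changed]:
GGGYGGGG
GGGGGGGG
GGGGGGGK
GGGGGGGG
GGGGGGGG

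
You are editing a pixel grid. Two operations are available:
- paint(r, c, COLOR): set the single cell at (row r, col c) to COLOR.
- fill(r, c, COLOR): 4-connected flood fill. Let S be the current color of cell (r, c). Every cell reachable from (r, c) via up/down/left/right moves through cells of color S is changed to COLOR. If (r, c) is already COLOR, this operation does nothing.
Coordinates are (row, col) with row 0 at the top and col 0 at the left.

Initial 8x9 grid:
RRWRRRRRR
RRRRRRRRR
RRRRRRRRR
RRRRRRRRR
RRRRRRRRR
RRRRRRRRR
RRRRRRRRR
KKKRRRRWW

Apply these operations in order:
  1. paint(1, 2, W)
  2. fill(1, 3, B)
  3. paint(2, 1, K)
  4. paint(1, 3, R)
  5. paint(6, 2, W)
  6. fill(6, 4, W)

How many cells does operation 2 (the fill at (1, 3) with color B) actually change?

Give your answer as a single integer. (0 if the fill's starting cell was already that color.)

After op 1 paint(1,2,W):
RRWRRRRRR
RRWRRRRRR
RRRRRRRRR
RRRRRRRRR
RRRRRRRRR
RRRRRRRRR
RRRRRRRRR
KKKRRRRWW
After op 2 fill(1,3,B) [65 cells changed]:
BBWBBBBBB
BBWBBBBBB
BBBBBBBBB
BBBBBBBBB
BBBBBBBBB
BBBBBBBBB
BBBBBBBBB
KKKBBBBWW

Answer: 65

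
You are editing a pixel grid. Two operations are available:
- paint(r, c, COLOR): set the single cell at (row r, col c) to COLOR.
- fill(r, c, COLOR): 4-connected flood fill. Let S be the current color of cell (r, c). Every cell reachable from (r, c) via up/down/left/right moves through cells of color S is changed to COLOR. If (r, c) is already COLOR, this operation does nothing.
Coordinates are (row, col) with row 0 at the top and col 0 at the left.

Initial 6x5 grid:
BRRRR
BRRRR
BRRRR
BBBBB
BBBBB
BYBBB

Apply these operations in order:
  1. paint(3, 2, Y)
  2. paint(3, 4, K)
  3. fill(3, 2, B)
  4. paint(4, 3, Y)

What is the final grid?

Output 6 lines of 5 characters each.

After op 1 paint(3,2,Y):
BRRRR
BRRRR
BRRRR
BBYBB
BBBBB
BYBBB
After op 2 paint(3,4,K):
BRRRR
BRRRR
BRRRR
BBYBK
BBBBB
BYBBB
After op 3 fill(3,2,B) [1 cells changed]:
BRRRR
BRRRR
BRRRR
BBBBK
BBBBB
BYBBB
After op 4 paint(4,3,Y):
BRRRR
BRRRR
BRRRR
BBBBK
BBBYB
BYBBB

Answer: BRRRR
BRRRR
BRRRR
BBBBK
BBBYB
BYBBB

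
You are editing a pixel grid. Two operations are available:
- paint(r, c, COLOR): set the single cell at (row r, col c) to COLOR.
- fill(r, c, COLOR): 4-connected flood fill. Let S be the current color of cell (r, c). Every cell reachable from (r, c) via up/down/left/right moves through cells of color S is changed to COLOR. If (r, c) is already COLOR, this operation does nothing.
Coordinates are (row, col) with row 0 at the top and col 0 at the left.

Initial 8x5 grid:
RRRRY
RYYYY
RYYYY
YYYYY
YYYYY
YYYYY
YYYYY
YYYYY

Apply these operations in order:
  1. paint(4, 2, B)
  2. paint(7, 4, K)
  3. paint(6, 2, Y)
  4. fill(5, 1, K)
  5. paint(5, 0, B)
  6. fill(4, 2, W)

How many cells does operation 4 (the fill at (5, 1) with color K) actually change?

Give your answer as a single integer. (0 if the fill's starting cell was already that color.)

Answer: 32

Derivation:
After op 1 paint(4,2,B):
RRRRY
RYYYY
RYYYY
YYYYY
YYBYY
YYYYY
YYYYY
YYYYY
After op 2 paint(7,4,K):
RRRRY
RYYYY
RYYYY
YYYYY
YYBYY
YYYYY
YYYYY
YYYYK
After op 3 paint(6,2,Y):
RRRRY
RYYYY
RYYYY
YYYYY
YYBYY
YYYYY
YYYYY
YYYYK
After op 4 fill(5,1,K) [32 cells changed]:
RRRRK
RKKKK
RKKKK
KKKKK
KKBKK
KKKKK
KKKKK
KKKKK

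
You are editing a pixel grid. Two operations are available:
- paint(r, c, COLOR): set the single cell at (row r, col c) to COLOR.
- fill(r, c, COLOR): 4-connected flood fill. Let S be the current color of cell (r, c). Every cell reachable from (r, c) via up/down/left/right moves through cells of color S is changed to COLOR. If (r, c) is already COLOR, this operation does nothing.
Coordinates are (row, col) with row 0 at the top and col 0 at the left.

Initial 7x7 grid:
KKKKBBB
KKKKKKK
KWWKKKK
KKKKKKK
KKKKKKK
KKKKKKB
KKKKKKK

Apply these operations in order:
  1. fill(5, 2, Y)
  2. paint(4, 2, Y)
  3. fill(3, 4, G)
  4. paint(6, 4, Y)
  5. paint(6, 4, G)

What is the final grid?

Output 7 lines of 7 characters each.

After op 1 fill(5,2,Y) [43 cells changed]:
YYYYBBB
YYYYYYY
YWWYYYY
YYYYYYY
YYYYYYY
YYYYYYB
YYYYYYY
After op 2 paint(4,2,Y):
YYYYBBB
YYYYYYY
YWWYYYY
YYYYYYY
YYYYYYY
YYYYYYB
YYYYYYY
After op 3 fill(3,4,G) [43 cells changed]:
GGGGBBB
GGGGGGG
GWWGGGG
GGGGGGG
GGGGGGG
GGGGGGB
GGGGGGG
After op 4 paint(6,4,Y):
GGGGBBB
GGGGGGG
GWWGGGG
GGGGGGG
GGGGGGG
GGGGGGB
GGGGYGG
After op 5 paint(6,4,G):
GGGGBBB
GGGGGGG
GWWGGGG
GGGGGGG
GGGGGGG
GGGGGGB
GGGGGGG

Answer: GGGGBBB
GGGGGGG
GWWGGGG
GGGGGGG
GGGGGGG
GGGGGGB
GGGGGGG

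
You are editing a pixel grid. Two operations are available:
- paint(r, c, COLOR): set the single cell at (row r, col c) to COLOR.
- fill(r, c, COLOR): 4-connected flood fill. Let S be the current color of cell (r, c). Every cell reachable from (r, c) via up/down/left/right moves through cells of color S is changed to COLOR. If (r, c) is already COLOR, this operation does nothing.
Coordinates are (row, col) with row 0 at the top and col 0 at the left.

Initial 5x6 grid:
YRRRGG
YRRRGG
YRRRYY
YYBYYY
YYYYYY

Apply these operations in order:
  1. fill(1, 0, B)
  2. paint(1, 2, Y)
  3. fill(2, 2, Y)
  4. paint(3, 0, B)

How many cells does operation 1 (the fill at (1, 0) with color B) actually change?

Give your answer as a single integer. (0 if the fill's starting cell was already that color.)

Answer: 16

Derivation:
After op 1 fill(1,0,B) [16 cells changed]:
BRRRGG
BRRRGG
BRRRBB
BBBBBB
BBBBBB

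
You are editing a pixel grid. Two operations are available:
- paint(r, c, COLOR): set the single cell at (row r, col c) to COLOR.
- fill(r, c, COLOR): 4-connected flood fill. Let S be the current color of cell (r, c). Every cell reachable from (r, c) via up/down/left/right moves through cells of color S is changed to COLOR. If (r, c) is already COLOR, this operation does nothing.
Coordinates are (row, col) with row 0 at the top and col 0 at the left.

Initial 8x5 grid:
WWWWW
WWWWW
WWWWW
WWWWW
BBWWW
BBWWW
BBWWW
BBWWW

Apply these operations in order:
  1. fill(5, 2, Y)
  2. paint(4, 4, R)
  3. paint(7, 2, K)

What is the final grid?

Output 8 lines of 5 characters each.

Answer: YYYYY
YYYYY
YYYYY
YYYYY
BBYYR
BBYYY
BBYYY
BBKYY

Derivation:
After op 1 fill(5,2,Y) [32 cells changed]:
YYYYY
YYYYY
YYYYY
YYYYY
BBYYY
BBYYY
BBYYY
BBYYY
After op 2 paint(4,4,R):
YYYYY
YYYYY
YYYYY
YYYYY
BBYYR
BBYYY
BBYYY
BBYYY
After op 3 paint(7,2,K):
YYYYY
YYYYY
YYYYY
YYYYY
BBYYR
BBYYY
BBYYY
BBKYY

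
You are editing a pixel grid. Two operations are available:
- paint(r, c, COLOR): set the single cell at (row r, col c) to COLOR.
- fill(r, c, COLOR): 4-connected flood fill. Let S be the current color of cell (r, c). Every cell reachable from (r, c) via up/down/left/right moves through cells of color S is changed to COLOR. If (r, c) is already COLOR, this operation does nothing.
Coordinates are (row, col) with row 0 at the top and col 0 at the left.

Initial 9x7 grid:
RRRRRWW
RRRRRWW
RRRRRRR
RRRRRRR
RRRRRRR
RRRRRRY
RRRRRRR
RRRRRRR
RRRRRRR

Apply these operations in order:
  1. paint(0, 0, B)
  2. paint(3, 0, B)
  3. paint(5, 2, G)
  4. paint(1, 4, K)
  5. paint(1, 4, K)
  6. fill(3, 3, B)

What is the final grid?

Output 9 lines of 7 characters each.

After op 1 paint(0,0,B):
BRRRRWW
RRRRRWW
RRRRRRR
RRRRRRR
RRRRRRR
RRRRRRY
RRRRRRR
RRRRRRR
RRRRRRR
After op 2 paint(3,0,B):
BRRRRWW
RRRRRWW
RRRRRRR
BRRRRRR
RRRRRRR
RRRRRRY
RRRRRRR
RRRRRRR
RRRRRRR
After op 3 paint(5,2,G):
BRRRRWW
RRRRRWW
RRRRRRR
BRRRRRR
RRRRRRR
RRGRRRY
RRRRRRR
RRRRRRR
RRRRRRR
After op 4 paint(1,4,K):
BRRRRWW
RRRRKWW
RRRRRRR
BRRRRRR
RRRRRRR
RRGRRRY
RRRRRRR
RRRRRRR
RRRRRRR
After op 5 paint(1,4,K):
BRRRRWW
RRRRKWW
RRRRRRR
BRRRRRR
RRRRRRR
RRGRRRY
RRRRRRR
RRRRRRR
RRRRRRR
After op 6 fill(3,3,B) [54 cells changed]:
BBBBBWW
BBBBKWW
BBBBBBB
BBBBBBB
BBBBBBB
BBGBBBY
BBBBBBB
BBBBBBB
BBBBBBB

Answer: BBBBBWW
BBBBKWW
BBBBBBB
BBBBBBB
BBBBBBB
BBGBBBY
BBBBBBB
BBBBBBB
BBBBBBB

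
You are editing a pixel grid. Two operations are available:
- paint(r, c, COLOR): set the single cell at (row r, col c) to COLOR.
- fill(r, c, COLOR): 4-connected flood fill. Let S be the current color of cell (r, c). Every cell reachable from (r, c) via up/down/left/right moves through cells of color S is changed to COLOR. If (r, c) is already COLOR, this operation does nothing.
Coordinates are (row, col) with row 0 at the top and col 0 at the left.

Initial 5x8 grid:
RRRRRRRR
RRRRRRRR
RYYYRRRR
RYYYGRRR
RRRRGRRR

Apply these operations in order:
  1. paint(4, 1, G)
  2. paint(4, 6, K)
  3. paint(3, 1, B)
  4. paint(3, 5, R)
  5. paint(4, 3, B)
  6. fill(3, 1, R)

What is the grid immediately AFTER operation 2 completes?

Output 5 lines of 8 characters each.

Answer: RRRRRRRR
RRRRRRRR
RYYYRRRR
RYYYGRRR
RGRRGRKR

Derivation:
After op 1 paint(4,1,G):
RRRRRRRR
RRRRRRRR
RYYYRRRR
RYYYGRRR
RGRRGRRR
After op 2 paint(4,6,K):
RRRRRRRR
RRRRRRRR
RYYYRRRR
RYYYGRRR
RGRRGRKR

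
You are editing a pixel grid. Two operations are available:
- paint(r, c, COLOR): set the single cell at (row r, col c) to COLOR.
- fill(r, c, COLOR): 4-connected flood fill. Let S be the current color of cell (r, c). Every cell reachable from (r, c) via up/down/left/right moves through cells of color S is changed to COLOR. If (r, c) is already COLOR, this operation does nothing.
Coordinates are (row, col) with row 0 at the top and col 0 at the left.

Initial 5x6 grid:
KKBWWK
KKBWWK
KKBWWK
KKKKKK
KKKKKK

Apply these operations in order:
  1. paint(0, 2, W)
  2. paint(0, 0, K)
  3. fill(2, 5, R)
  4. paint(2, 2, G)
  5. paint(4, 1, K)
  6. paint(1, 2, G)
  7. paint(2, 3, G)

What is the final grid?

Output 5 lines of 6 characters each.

After op 1 paint(0,2,W):
KKWWWK
KKBWWK
KKBWWK
KKKKKK
KKKKKK
After op 2 paint(0,0,K):
KKWWWK
KKBWWK
KKBWWK
KKKKKK
KKKKKK
After op 3 fill(2,5,R) [21 cells changed]:
RRWWWR
RRBWWR
RRBWWR
RRRRRR
RRRRRR
After op 4 paint(2,2,G):
RRWWWR
RRBWWR
RRGWWR
RRRRRR
RRRRRR
After op 5 paint(4,1,K):
RRWWWR
RRBWWR
RRGWWR
RRRRRR
RKRRRR
After op 6 paint(1,2,G):
RRWWWR
RRGWWR
RRGWWR
RRRRRR
RKRRRR
After op 7 paint(2,3,G):
RRWWWR
RRGWWR
RRGGWR
RRRRRR
RKRRRR

Answer: RRWWWR
RRGWWR
RRGGWR
RRRRRR
RKRRRR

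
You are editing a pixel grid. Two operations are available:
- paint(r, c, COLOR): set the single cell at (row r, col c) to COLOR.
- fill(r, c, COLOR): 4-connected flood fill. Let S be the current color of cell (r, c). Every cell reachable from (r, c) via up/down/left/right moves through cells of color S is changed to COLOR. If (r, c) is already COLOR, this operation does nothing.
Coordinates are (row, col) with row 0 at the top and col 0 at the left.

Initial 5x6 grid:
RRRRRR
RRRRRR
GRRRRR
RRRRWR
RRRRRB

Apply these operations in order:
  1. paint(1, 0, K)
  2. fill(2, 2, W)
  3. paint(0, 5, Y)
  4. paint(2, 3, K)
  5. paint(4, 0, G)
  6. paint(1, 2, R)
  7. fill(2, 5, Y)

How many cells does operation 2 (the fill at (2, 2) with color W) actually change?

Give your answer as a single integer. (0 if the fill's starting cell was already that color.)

After op 1 paint(1,0,K):
RRRRRR
KRRRRR
GRRRRR
RRRRWR
RRRRRB
After op 2 fill(2,2,W) [26 cells changed]:
WWWWWW
KWWWWW
GWWWWW
WWWWWW
WWWWWB

Answer: 26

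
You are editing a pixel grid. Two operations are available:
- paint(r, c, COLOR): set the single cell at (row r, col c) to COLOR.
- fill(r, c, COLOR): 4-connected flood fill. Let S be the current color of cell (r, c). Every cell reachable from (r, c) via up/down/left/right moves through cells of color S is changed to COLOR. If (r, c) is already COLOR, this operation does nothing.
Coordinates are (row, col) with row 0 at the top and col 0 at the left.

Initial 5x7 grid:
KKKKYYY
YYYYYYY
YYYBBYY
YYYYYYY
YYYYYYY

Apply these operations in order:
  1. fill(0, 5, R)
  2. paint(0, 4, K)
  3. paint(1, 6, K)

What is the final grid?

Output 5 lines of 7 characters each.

Answer: KKKKKRR
RRRRRRK
RRRBBRR
RRRRRRR
RRRRRRR

Derivation:
After op 1 fill(0,5,R) [29 cells changed]:
KKKKRRR
RRRRRRR
RRRBBRR
RRRRRRR
RRRRRRR
After op 2 paint(0,4,K):
KKKKKRR
RRRRRRR
RRRBBRR
RRRRRRR
RRRRRRR
After op 3 paint(1,6,K):
KKKKKRR
RRRRRRK
RRRBBRR
RRRRRRR
RRRRRRR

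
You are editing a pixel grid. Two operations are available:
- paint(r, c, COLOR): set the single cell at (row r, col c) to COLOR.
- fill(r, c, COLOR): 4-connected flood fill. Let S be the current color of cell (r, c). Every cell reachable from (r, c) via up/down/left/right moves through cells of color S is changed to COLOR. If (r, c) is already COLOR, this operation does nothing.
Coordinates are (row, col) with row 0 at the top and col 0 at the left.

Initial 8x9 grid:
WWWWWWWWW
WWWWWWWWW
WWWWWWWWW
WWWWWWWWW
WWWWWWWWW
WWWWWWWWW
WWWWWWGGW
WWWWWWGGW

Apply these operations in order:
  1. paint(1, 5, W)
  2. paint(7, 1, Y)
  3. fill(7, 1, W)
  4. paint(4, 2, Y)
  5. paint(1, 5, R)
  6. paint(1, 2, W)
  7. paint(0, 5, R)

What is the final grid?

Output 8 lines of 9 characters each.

After op 1 paint(1,5,W):
WWWWWWWWW
WWWWWWWWW
WWWWWWWWW
WWWWWWWWW
WWWWWWWWW
WWWWWWWWW
WWWWWWGGW
WWWWWWGGW
After op 2 paint(7,1,Y):
WWWWWWWWW
WWWWWWWWW
WWWWWWWWW
WWWWWWWWW
WWWWWWWWW
WWWWWWWWW
WWWWWWGGW
WYWWWWGGW
After op 3 fill(7,1,W) [1 cells changed]:
WWWWWWWWW
WWWWWWWWW
WWWWWWWWW
WWWWWWWWW
WWWWWWWWW
WWWWWWWWW
WWWWWWGGW
WWWWWWGGW
After op 4 paint(4,2,Y):
WWWWWWWWW
WWWWWWWWW
WWWWWWWWW
WWWWWWWWW
WWYWWWWWW
WWWWWWWWW
WWWWWWGGW
WWWWWWGGW
After op 5 paint(1,5,R):
WWWWWWWWW
WWWWWRWWW
WWWWWWWWW
WWWWWWWWW
WWYWWWWWW
WWWWWWWWW
WWWWWWGGW
WWWWWWGGW
After op 6 paint(1,2,W):
WWWWWWWWW
WWWWWRWWW
WWWWWWWWW
WWWWWWWWW
WWYWWWWWW
WWWWWWWWW
WWWWWWGGW
WWWWWWGGW
After op 7 paint(0,5,R):
WWWWWRWWW
WWWWWRWWW
WWWWWWWWW
WWWWWWWWW
WWYWWWWWW
WWWWWWWWW
WWWWWWGGW
WWWWWWGGW

Answer: WWWWWRWWW
WWWWWRWWW
WWWWWWWWW
WWWWWWWWW
WWYWWWWWW
WWWWWWWWW
WWWWWWGGW
WWWWWWGGW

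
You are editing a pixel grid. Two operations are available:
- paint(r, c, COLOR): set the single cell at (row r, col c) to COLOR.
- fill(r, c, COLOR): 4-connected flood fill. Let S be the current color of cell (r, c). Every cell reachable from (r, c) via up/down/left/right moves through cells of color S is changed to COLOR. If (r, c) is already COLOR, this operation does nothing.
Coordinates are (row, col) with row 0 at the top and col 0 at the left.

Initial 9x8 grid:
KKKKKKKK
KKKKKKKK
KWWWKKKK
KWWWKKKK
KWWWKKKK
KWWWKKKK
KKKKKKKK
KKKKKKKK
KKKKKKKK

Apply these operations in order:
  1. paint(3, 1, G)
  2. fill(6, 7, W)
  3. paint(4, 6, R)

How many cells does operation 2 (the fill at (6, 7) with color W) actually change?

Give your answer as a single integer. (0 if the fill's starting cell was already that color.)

After op 1 paint(3,1,G):
KKKKKKKK
KKKKKKKK
KWWWKKKK
KGWWKKKK
KWWWKKKK
KWWWKKKK
KKKKKKKK
KKKKKKKK
KKKKKKKK
After op 2 fill(6,7,W) [60 cells changed]:
WWWWWWWW
WWWWWWWW
WWWWWWWW
WGWWWWWW
WWWWWWWW
WWWWWWWW
WWWWWWWW
WWWWWWWW
WWWWWWWW

Answer: 60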